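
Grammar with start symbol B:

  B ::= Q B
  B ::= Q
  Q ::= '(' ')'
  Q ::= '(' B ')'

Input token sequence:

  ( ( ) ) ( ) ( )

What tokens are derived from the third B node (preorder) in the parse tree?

[B [Q ( [B [Q ( )]] )] [B [Q ( )] [B [Q ( )]]]]

( ) ( )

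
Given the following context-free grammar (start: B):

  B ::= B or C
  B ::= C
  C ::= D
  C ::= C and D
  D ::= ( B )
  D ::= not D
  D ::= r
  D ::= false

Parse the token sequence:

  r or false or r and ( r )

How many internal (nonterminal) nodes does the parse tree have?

14

[B [B [B [C [D r]]] or [C [D false]]] or [C [C [D r]] and [D ( [B [C [D r]]] )]]]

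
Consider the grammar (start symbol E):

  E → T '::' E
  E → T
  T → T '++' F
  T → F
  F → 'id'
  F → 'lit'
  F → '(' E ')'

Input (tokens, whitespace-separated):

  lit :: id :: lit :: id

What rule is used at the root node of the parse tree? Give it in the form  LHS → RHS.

[E [T [F lit]] :: [E [T [F id]] :: [E [T [F lit]] :: [E [T [F id]]]]]]

E → T '::' E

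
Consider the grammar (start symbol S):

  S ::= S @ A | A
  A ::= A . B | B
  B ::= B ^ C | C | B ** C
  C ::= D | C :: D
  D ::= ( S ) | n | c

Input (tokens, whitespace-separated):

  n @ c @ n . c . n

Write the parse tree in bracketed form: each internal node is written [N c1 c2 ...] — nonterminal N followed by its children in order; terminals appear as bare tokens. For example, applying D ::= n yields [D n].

[S [S [S [A [B [C [D n]]]]] @ [A [B [C [D c]]]]] @ [A [A [A [B [C [D n]]]] . [B [C [D c]]]] . [B [C [D n]]]]]

S
S @ A
S @ A @ A
A @ A @ A
B @ A @ A
C @ A @ A
D @ A @ A
n @ A @ A
n @ B @ A
n @ C @ A
n @ D @ A
n @ c @ A
n @ c @ A . B
n @ c @ A . B . B
n @ c @ B . B . B
n @ c @ C . B . B
n @ c @ D . B . B
n @ c @ n . B . B
n @ c @ n . C . B
n @ c @ n . D . B
n @ c @ n . c . B
n @ c @ n . c . C
n @ c @ n . c . D
n @ c @ n . c . n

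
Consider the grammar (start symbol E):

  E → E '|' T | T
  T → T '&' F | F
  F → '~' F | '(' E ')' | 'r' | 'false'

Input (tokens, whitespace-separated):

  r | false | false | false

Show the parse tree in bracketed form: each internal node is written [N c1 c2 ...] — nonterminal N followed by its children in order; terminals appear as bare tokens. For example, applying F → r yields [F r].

E
E | T
E | T | T
E | T | T | T
T | T | T | T
F | T | T | T
r | T | T | T
r | F | T | T
r | false | T | T
r | false | F | T
r | false | false | T
r | false | false | F
r | false | false | false

[E [E [E [E [T [F r]]] | [T [F false]]] | [T [F false]]] | [T [F false]]]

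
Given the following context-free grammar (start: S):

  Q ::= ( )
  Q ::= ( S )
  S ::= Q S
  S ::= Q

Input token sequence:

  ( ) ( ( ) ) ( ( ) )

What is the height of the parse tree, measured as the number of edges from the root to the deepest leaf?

6

[S [Q ( )] [S [Q ( [S [Q ( )]] )] [S [Q ( [S [Q ( )]] )]]]]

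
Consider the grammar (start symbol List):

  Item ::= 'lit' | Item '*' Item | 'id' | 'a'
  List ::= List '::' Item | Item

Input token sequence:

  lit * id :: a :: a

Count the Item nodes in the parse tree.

[List [List [List [Item [Item lit] * [Item id]]] :: [Item a]] :: [Item a]]

5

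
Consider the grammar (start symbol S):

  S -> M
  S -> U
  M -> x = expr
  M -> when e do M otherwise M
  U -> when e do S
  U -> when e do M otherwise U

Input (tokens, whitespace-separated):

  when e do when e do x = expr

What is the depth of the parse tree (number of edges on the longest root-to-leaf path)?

6

[S [U when e do [S [U when e do [S [M x = expr]]]]]]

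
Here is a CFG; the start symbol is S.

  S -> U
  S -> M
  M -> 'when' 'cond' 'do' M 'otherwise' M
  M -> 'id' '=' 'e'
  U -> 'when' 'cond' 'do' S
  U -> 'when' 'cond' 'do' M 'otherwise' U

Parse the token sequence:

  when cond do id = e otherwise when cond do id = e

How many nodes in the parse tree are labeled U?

[S [U when cond do [M id = e] otherwise [U when cond do [S [M id = e]]]]]

2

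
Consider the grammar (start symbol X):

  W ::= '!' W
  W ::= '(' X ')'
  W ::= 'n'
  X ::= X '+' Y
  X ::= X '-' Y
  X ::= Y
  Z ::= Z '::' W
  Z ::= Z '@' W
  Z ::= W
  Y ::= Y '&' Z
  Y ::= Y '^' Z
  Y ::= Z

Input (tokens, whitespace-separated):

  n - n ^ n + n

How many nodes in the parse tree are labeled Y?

[X [X [X [Y [Z [W n]]]] - [Y [Y [Z [W n]]] ^ [Z [W n]]]] + [Y [Z [W n]]]]

4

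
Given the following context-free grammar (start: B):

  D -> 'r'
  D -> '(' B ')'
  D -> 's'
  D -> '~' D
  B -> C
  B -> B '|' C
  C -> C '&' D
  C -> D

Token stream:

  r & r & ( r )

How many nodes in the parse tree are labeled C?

[B [C [C [C [D r]] & [D r]] & [D ( [B [C [D r]]] )]]]

4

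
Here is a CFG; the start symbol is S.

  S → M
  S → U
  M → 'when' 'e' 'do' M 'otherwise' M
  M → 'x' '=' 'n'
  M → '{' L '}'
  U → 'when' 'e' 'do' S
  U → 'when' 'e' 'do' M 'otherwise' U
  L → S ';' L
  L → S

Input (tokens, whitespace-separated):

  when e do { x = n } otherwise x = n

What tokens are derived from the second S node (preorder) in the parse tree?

x = n

[S [M when e do [M { [L [S [M x = n]]] }] otherwise [M x = n]]]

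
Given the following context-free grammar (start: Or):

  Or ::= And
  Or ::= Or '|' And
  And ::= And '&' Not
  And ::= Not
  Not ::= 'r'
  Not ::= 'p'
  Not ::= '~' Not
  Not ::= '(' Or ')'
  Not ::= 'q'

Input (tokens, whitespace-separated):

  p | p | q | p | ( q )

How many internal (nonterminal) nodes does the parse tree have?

18

[Or [Or [Or [Or [Or [And [Not p]]] | [And [Not p]]] | [And [Not q]]] | [And [Not p]]] | [And [Not ( [Or [And [Not q]]] )]]]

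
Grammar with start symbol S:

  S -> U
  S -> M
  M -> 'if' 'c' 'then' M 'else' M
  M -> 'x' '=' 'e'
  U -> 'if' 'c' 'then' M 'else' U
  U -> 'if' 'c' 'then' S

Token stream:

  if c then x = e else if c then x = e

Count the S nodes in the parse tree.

[S [U if c then [M x = e] else [U if c then [S [M x = e]]]]]

2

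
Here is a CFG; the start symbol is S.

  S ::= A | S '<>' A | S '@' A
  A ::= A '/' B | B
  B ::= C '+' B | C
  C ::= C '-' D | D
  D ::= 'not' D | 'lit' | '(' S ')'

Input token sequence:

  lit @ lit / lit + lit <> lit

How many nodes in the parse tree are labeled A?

4

[S [S [S [A [B [C [D lit]]]]] @ [A [A [B [C [D lit]]]] / [B [C [D lit]] + [B [C [D lit]]]]]] <> [A [B [C [D lit]]]]]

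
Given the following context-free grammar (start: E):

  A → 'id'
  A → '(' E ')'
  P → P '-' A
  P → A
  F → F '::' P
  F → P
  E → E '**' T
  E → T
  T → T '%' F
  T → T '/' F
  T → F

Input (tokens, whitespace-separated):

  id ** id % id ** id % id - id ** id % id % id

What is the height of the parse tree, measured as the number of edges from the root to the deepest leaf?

[E [E [E [E [T [F [P [A id]]]]] ** [T [T [F [P [A id]]]] % [F [P [A id]]]]] ** [T [T [F [P [A id]]]] % [F [P [P [A id]] - [A id]]]]] ** [T [T [T [F [P [A id]]]] % [F [P [A id]]]] % [F [P [A id]]]]]

8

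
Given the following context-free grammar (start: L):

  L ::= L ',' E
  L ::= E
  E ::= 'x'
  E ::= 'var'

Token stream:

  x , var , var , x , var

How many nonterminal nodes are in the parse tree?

10

[L [L [L [L [L [E x]] , [E var]] , [E var]] , [E x]] , [E var]]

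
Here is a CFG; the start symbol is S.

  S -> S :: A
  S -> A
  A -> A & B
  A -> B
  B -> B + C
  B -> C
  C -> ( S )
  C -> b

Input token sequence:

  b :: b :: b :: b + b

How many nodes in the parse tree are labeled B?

[S [S [S [S [A [B [C b]]]] :: [A [B [C b]]]] :: [A [B [C b]]]] :: [A [B [B [C b]] + [C b]]]]

5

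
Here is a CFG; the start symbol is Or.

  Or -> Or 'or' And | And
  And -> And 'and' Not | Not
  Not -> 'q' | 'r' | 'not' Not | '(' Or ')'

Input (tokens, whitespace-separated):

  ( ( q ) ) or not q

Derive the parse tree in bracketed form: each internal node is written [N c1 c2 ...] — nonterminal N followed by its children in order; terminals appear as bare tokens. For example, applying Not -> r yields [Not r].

Or
Or or And
And or And
Not or And
( Or ) or And
( And ) or And
( Not ) or And
( ( Or ) ) or And
( ( And ) ) or And
( ( Not ) ) or And
( ( q ) ) or And
( ( q ) ) or Not
( ( q ) ) or not Not
( ( q ) ) or not q

[Or [Or [And [Not ( [Or [And [Not ( [Or [And [Not q]]] )]]] )]]] or [And [Not not [Not q]]]]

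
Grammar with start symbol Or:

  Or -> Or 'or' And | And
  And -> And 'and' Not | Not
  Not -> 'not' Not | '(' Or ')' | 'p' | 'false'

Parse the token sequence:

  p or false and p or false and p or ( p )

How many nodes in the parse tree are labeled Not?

7

[Or [Or [Or [Or [And [Not p]]] or [And [And [Not false]] and [Not p]]] or [And [And [Not false]] and [Not p]]] or [And [Not ( [Or [And [Not p]]] )]]]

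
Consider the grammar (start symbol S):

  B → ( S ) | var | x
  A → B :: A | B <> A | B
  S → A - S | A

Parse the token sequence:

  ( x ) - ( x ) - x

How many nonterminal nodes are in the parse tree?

15

[S [A [B ( [S [A [B x]]] )]] - [S [A [B ( [S [A [B x]]] )]] - [S [A [B x]]]]]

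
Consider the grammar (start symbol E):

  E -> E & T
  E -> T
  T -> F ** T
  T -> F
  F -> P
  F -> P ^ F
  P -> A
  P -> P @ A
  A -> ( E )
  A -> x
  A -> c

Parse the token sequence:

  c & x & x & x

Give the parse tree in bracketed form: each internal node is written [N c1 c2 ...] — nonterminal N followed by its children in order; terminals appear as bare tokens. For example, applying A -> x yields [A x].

[E [E [E [E [T [F [P [A c]]]]] & [T [F [P [A x]]]]] & [T [F [P [A x]]]]] & [T [F [P [A x]]]]]

E
E & T
E & T & T
E & T & T & T
T & T & T & T
F & T & T & T
P & T & T & T
A & T & T & T
c & T & T & T
c & F & T & T
c & P & T & T
c & A & T & T
c & x & T & T
c & x & F & T
c & x & P & T
c & x & A & T
c & x & x & T
c & x & x & F
c & x & x & P
c & x & x & A
c & x & x & x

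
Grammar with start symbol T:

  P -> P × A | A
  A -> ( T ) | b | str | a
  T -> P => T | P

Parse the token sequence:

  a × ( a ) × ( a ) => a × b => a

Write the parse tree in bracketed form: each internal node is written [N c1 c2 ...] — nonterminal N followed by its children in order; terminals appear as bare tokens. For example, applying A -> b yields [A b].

[T [P [P [P [A a]] × [A ( [T [P [A a]]] )]] × [A ( [T [P [A a]]] )]] => [T [P [P [A a]] × [A b]] => [T [P [A a]]]]]

T
P => T
P × A => T
P × A × A => T
A × A × A => T
a × A × A => T
a × ( T ) × A => T
a × ( P ) × A => T
a × ( A ) × A => T
a × ( a ) × A => T
a × ( a ) × ( T ) => T
a × ( a ) × ( P ) => T
a × ( a ) × ( A ) => T
a × ( a ) × ( a ) => T
a × ( a ) × ( a ) => P => T
a × ( a ) × ( a ) => P × A => T
a × ( a ) × ( a ) => A × A => T
a × ( a ) × ( a ) => a × A => T
a × ( a ) × ( a ) => a × b => T
a × ( a ) × ( a ) => a × b => P
a × ( a ) × ( a ) => a × b => A
a × ( a ) × ( a ) => a × b => a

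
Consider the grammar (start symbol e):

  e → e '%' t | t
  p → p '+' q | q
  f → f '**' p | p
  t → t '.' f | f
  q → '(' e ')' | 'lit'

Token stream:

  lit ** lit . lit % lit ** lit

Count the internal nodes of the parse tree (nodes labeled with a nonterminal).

20

[e [e [t [t [f [f [p [q lit]]] ** [p [q lit]]]] . [f [p [q lit]]]]] % [t [f [f [p [q lit]]] ** [p [q lit]]]]]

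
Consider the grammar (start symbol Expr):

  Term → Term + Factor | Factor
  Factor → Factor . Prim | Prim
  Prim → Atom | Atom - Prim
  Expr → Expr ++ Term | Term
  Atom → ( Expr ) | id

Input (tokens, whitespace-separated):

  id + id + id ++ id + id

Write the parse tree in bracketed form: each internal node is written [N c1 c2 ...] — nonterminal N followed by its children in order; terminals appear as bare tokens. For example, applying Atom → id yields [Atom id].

[Expr [Expr [Term [Term [Term [Factor [Prim [Atom id]]]] + [Factor [Prim [Atom id]]]] + [Factor [Prim [Atom id]]]]] ++ [Term [Term [Factor [Prim [Atom id]]]] + [Factor [Prim [Atom id]]]]]

Expr
Expr ++ Term
Term ++ Term
Term + Factor ++ Term
Term + Factor + Factor ++ Term
Factor + Factor + Factor ++ Term
Prim + Factor + Factor ++ Term
Atom + Factor + Factor ++ Term
id + Factor + Factor ++ Term
id + Prim + Factor ++ Term
id + Atom + Factor ++ Term
id + id + Factor ++ Term
id + id + Prim ++ Term
id + id + Atom ++ Term
id + id + id ++ Term
id + id + id ++ Term + Factor
id + id + id ++ Factor + Factor
id + id + id ++ Prim + Factor
id + id + id ++ Atom + Factor
id + id + id ++ id + Factor
id + id + id ++ id + Prim
id + id + id ++ id + Atom
id + id + id ++ id + id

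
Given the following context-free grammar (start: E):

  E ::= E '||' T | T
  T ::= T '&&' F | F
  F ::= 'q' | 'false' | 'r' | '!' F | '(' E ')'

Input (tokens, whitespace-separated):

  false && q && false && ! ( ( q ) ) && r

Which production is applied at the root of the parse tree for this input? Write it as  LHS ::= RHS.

[E [T [T [T [T [T [F false]] && [F q]] && [F false]] && [F ! [F ( [E [T [F ( [E [T [F q]]] )]]] )]]] && [F r]]]

E ::= T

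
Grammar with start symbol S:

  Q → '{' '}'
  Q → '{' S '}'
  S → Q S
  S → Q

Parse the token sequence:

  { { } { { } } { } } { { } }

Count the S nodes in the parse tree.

7

[S [Q { [S [Q { }] [S [Q { [S [Q { }]] }] [S [Q { }]]]] }] [S [Q { [S [Q { }]] }]]]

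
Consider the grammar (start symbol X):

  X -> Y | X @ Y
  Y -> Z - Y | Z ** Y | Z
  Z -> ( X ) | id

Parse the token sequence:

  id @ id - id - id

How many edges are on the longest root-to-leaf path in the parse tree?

[X [X [Y [Z id]]] @ [Y [Z id] - [Y [Z id] - [Y [Z id]]]]]

5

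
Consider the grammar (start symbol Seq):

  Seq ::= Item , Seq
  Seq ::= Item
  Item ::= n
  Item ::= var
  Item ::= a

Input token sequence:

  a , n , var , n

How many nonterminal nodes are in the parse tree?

[Seq [Item a] , [Seq [Item n] , [Seq [Item var] , [Seq [Item n]]]]]

8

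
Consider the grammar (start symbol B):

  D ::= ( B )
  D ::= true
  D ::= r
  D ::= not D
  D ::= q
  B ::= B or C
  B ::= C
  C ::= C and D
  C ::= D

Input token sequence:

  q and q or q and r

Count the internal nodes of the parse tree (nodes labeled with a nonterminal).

10

[B [B [C [C [D q]] and [D q]]] or [C [C [D q]] and [D r]]]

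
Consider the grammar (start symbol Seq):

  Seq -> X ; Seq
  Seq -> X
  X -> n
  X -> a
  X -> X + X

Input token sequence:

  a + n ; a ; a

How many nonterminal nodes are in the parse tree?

[Seq [X [X a] + [X n]] ; [Seq [X a] ; [Seq [X a]]]]

8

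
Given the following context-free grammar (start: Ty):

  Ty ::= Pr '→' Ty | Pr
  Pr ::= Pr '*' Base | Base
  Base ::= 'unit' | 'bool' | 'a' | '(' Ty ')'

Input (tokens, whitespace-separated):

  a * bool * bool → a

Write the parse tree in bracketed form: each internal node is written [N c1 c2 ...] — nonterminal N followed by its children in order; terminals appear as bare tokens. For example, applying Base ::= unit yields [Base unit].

Ty
Pr → Ty
Pr * Base → Ty
Pr * Base * Base → Ty
Base * Base * Base → Ty
a * Base * Base → Ty
a * bool * Base → Ty
a * bool * bool → Ty
a * bool * bool → Pr
a * bool * bool → Base
a * bool * bool → a

[Ty [Pr [Pr [Pr [Base a]] * [Base bool]] * [Base bool]] → [Ty [Pr [Base a]]]]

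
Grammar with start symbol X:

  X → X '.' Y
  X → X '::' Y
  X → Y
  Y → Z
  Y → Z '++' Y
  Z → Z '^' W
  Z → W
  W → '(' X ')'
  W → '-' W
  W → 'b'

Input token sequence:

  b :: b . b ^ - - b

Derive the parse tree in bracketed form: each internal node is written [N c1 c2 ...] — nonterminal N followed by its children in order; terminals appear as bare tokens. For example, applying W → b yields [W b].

X
X . Y
X :: Y . Y
Y :: Y . Y
Z :: Y . Y
W :: Y . Y
b :: Y . Y
b :: Z . Y
b :: W . Y
b :: b . Y
b :: b . Z
b :: b . Z ^ W
b :: b . W ^ W
b :: b . b ^ W
b :: b . b ^ - W
b :: b . b ^ - - W
b :: b . b ^ - - b

[X [X [X [Y [Z [W b]]]] :: [Y [Z [W b]]]] . [Y [Z [Z [W b]] ^ [W - [W - [W b]]]]]]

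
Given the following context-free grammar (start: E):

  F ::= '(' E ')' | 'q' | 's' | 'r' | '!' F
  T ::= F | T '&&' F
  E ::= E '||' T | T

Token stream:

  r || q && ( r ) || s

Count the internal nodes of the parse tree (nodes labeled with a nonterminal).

14

[E [E [E [T [F r]]] || [T [T [F q]] && [F ( [E [T [F r]]] )]]] || [T [F s]]]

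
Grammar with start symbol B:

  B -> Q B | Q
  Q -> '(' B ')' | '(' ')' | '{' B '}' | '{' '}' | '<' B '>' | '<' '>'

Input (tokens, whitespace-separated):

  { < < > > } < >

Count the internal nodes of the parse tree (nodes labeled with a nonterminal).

[B [Q { [B [Q < [B [Q < >]] >]] }] [B [Q < >]]]

8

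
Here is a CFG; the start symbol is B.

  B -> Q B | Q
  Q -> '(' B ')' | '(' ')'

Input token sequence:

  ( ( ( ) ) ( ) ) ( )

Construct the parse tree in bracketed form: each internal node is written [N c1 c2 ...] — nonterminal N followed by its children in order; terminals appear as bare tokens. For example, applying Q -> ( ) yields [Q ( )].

B
Q B
( B ) B
( Q B ) B
( ( B ) B ) B
( ( Q ) B ) B
( ( ( ) ) B ) B
( ( ( ) ) Q ) B
( ( ( ) ) ( ) ) B
( ( ( ) ) ( ) ) Q
( ( ( ) ) ( ) ) ( )

[B [Q ( [B [Q ( [B [Q ( )]] )] [B [Q ( )]]] )] [B [Q ( )]]]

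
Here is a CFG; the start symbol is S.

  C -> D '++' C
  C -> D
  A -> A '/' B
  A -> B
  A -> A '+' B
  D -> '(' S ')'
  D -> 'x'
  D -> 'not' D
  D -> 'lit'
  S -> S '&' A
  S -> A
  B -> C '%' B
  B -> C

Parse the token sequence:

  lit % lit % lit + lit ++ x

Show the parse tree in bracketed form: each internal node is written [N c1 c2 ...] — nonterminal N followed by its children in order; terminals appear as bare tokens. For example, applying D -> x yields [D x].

S
A
A + B
B + B
C % B + B
D % B + B
lit % B + B
lit % C % B + B
lit % D % B + B
lit % lit % B + B
lit % lit % C + B
lit % lit % D + B
lit % lit % lit + B
lit % lit % lit + C
lit % lit % lit + D ++ C
lit % lit % lit + lit ++ C
lit % lit % lit + lit ++ D
lit % lit % lit + lit ++ x

[S [A [A [B [C [D lit]] % [B [C [D lit]] % [B [C [D lit]]]]]] + [B [C [D lit] ++ [C [D x]]]]]]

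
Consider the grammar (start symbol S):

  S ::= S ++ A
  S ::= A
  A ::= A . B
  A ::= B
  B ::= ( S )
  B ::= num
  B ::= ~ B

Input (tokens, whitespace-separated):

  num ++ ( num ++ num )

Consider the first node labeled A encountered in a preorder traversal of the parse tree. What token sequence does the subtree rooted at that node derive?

num

[S [S [A [B num]]] ++ [A [B ( [S [S [A [B num]]] ++ [A [B num]]] )]]]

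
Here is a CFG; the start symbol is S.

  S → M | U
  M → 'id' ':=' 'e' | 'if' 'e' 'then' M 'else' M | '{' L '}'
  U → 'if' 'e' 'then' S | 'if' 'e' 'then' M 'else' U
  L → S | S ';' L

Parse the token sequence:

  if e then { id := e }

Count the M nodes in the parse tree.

2

[S [U if e then [S [M { [L [S [M id := e]]] }]]]]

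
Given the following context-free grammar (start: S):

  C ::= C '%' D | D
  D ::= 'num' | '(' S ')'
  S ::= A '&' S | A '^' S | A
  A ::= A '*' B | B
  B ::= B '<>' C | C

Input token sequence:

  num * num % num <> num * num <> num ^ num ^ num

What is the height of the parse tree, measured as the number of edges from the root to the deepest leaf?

[S [A [A [A [B [C [D num]]]] * [B [B [C [C [D num]] % [D num]]] <> [C [D num]]]] * [B [B [C [D num]]] <> [C [D num]]]] ^ [S [A [B [C [D num]]]] ^ [S [A [B [C [D num]]]]]]]

8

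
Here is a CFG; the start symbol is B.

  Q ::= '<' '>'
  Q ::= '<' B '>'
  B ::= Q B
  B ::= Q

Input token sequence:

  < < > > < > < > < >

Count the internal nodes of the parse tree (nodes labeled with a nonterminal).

[B [Q < [B [Q < >]] >] [B [Q < >] [B [Q < >] [B [Q < >]]]]]

10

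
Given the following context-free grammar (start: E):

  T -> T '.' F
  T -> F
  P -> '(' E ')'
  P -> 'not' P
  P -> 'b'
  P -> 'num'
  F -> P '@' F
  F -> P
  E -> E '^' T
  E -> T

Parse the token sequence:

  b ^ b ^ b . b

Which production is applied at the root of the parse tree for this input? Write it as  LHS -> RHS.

E -> E '^' T

[E [E [E [T [F [P b]]]] ^ [T [F [P b]]]] ^ [T [T [F [P b]]] . [F [P b]]]]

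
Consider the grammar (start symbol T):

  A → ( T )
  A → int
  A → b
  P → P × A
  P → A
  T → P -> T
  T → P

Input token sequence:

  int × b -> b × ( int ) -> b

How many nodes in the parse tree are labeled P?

6

[T [P [P [A int]] × [A b]] -> [T [P [P [A b]] × [A ( [T [P [A int]]] )]] -> [T [P [A b]]]]]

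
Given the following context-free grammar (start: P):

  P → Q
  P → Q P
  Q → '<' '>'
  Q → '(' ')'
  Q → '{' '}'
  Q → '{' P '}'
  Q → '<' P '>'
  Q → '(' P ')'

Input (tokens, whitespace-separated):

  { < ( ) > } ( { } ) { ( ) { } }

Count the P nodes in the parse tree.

[P [Q { [P [Q < [P [Q ( )]] >]] }] [P [Q ( [P [Q { }]] )] [P [Q { [P [Q ( )] [P [Q { }]]] }]]]]

8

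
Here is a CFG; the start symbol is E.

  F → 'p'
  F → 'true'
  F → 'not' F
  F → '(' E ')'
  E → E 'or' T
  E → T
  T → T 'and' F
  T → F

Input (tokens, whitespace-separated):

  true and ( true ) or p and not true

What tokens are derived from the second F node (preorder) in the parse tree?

( true )

[E [E [T [T [F true]] and [F ( [E [T [F true]]] )]]] or [T [T [F p]] and [F not [F true]]]]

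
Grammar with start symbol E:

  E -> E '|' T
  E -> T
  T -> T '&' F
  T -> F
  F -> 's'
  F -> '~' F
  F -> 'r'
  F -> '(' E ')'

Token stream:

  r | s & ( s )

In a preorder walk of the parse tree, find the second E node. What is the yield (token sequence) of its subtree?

r

[E [E [T [F r]]] | [T [T [F s]] & [F ( [E [T [F s]]] )]]]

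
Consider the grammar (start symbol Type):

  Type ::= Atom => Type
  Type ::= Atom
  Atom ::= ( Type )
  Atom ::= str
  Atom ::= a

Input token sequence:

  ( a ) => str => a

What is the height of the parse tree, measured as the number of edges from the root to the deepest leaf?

4

[Type [Atom ( [Type [Atom a]] )] => [Type [Atom str] => [Type [Atom a]]]]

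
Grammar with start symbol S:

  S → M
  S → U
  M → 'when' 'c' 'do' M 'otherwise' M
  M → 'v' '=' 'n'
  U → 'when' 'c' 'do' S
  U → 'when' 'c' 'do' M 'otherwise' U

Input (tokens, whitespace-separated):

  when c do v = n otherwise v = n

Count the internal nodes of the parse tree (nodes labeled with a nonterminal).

[S [M when c do [M v = n] otherwise [M v = n]]]

4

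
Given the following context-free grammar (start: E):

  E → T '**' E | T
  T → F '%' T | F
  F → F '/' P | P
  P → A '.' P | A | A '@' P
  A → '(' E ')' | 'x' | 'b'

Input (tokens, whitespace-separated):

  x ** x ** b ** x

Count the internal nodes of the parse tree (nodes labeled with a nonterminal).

20

[E [T [F [P [A x]]]] ** [E [T [F [P [A x]]]] ** [E [T [F [P [A b]]]] ** [E [T [F [P [A x]]]]]]]]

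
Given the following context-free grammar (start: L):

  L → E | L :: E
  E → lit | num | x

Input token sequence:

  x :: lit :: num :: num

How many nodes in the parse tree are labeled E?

[L [L [L [L [E x]] :: [E lit]] :: [E num]] :: [E num]]

4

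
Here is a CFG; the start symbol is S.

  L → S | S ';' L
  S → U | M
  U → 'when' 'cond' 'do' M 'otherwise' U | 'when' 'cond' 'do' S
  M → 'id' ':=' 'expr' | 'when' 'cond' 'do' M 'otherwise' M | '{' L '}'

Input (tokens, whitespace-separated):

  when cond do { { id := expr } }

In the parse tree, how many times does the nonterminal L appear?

[S [U when cond do [S [M { [L [S [M { [L [S [M id := expr]]] }]]] }]]]]

2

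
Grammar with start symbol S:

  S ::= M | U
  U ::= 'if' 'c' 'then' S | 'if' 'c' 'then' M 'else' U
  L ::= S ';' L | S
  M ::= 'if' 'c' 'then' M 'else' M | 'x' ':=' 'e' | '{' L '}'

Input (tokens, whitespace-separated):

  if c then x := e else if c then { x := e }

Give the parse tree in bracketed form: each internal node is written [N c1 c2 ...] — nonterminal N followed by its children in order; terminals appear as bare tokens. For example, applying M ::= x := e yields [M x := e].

S
U
if c then M else U
if c then x := e else U
if c then x := e else if c then S
if c then x := e else if c then M
if c then x := e else if c then { L }
if c then x := e else if c then { S }
if c then x := e else if c then { M }
if c then x := e else if c then { x := e }

[S [U if c then [M x := e] else [U if c then [S [M { [L [S [M x := e]]] }]]]]]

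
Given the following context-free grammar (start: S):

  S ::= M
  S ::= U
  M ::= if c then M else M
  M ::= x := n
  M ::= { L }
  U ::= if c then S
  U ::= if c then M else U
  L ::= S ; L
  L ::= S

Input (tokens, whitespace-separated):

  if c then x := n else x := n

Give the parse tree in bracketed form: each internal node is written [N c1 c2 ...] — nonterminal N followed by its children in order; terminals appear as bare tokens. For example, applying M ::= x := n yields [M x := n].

S
M
if c then M else M
if c then x := n else M
if c then x := n else x := n

[S [M if c then [M x := n] else [M x := n]]]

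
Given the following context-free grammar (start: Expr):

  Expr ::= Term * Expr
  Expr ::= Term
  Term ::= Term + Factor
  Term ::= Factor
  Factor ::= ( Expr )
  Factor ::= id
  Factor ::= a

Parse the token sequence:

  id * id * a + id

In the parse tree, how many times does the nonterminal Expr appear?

[Expr [Term [Factor id]] * [Expr [Term [Factor id]] * [Expr [Term [Term [Factor a]] + [Factor id]]]]]

3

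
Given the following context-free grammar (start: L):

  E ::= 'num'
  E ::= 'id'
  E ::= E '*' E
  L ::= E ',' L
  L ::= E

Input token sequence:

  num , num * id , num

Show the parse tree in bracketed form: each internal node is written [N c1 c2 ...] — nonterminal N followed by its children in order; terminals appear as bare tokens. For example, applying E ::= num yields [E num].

L
E , L
num , L
num , E , L
num , E * E , L
num , num * E , L
num , num * id , L
num , num * id , E
num , num * id , num

[L [E num] , [L [E [E num] * [E id]] , [L [E num]]]]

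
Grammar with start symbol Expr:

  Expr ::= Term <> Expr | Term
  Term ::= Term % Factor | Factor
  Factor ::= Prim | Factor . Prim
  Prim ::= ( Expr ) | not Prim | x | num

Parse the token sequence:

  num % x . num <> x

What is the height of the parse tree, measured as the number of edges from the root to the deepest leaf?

5

[Expr [Term [Term [Factor [Prim num]]] % [Factor [Factor [Prim x]] . [Prim num]]] <> [Expr [Term [Factor [Prim x]]]]]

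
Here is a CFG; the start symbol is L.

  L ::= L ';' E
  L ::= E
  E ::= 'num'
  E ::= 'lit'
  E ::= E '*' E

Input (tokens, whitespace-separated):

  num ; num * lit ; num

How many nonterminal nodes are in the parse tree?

[L [L [L [E num]] ; [E [E num] * [E lit]]] ; [E num]]

8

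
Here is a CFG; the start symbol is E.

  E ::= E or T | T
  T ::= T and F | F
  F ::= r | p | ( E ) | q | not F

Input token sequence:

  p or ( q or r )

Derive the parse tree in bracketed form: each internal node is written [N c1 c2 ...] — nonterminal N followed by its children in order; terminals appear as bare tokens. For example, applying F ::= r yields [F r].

E
E or T
T or T
F or T
p or T
p or F
p or ( E )
p or ( E or T )
p or ( T or T )
p or ( F or T )
p or ( q or T )
p or ( q or F )
p or ( q or r )

[E [E [T [F p]]] or [T [F ( [E [E [T [F q]]] or [T [F r]]] )]]]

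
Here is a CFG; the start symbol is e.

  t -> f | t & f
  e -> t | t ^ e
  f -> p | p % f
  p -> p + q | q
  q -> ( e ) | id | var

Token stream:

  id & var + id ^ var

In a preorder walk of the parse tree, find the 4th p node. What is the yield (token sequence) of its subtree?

[e [t [t [f [p [q id]]]] & [f [p [p [q var]] + [q id]]]] ^ [e [t [f [p [q var]]]]]]

var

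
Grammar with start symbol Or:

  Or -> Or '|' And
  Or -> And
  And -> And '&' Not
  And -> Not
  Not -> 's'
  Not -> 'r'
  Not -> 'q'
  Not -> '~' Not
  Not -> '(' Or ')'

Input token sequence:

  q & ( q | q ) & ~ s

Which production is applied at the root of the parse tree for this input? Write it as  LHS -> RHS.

Or -> And

[Or [And [And [And [Not q]] & [Not ( [Or [Or [And [Not q]]] | [And [Not q]]] )]] & [Not ~ [Not s]]]]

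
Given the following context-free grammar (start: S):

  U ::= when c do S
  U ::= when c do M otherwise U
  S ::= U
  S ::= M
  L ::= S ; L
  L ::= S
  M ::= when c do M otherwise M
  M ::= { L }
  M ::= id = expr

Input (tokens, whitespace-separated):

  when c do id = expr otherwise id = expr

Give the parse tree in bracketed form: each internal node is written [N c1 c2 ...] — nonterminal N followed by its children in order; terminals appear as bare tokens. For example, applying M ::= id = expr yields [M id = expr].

[S [M when c do [M id = expr] otherwise [M id = expr]]]

S
M
when c do M otherwise M
when c do id = expr otherwise M
when c do id = expr otherwise id = expr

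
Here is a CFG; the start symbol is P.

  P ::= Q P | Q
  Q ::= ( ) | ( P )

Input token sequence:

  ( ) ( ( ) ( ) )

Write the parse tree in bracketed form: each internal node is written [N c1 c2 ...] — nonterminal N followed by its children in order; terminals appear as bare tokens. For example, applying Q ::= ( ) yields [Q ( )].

[P [Q ( )] [P [Q ( [P [Q ( )] [P [Q ( )]]] )]]]

P
Q P
( ) P
( ) Q
( ) ( P )
( ) ( Q P )
( ) ( ( ) P )
( ) ( ( ) Q )
( ) ( ( ) ( ) )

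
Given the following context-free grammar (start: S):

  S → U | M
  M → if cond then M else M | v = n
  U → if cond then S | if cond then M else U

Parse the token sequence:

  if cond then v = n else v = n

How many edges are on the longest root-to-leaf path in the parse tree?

3

[S [M if cond then [M v = n] else [M v = n]]]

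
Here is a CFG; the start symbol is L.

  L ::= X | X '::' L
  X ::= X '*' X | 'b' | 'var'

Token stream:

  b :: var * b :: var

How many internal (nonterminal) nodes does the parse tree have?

[L [X b] :: [L [X [X var] * [X b]] :: [L [X var]]]]

8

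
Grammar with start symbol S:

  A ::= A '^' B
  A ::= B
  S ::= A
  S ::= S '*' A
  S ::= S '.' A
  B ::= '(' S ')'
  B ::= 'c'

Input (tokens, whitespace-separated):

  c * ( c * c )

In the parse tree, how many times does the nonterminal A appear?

4

[S [S [A [B c]]] * [A [B ( [S [S [A [B c]]] * [A [B c]]] )]]]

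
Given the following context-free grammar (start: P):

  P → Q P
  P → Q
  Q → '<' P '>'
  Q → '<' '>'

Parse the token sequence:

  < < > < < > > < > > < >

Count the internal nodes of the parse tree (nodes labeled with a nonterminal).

12

[P [Q < [P [Q < >] [P [Q < [P [Q < >]] >] [P [Q < >]]]] >] [P [Q < >]]]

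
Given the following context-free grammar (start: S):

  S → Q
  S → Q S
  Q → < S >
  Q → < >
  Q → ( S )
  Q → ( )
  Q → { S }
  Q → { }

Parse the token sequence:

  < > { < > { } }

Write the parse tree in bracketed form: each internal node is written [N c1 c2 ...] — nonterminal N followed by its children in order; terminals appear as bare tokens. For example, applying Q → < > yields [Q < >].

[S [Q < >] [S [Q { [S [Q < >] [S [Q { }]]] }]]]

S
Q S
< > S
< > Q
< > { S }
< > { Q S }
< > { < > S }
< > { < > Q }
< > { < > { } }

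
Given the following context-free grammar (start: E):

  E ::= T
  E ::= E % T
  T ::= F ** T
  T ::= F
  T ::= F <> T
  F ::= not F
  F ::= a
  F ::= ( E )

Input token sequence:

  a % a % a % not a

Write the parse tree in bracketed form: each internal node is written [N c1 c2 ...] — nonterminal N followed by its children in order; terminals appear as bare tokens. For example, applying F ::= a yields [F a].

[E [E [E [E [T [F a]]] % [T [F a]]] % [T [F a]]] % [T [F not [F a]]]]

E
E % T
E % T % T
E % T % T % T
T % T % T % T
F % T % T % T
a % T % T % T
a % F % T % T
a % a % T % T
a % a % F % T
a % a % a % T
a % a % a % F
a % a % a % not F
a % a % a % not a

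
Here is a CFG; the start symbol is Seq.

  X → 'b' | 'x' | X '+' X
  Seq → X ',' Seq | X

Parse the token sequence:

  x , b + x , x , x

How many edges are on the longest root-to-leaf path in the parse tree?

5

[Seq [X x] , [Seq [X [X b] + [X x]] , [Seq [X x] , [Seq [X x]]]]]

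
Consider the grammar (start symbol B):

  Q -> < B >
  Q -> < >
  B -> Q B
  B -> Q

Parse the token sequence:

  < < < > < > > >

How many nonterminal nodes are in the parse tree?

[B [Q < [B [Q < [B [Q < >] [B [Q < >]]] >]] >]]

8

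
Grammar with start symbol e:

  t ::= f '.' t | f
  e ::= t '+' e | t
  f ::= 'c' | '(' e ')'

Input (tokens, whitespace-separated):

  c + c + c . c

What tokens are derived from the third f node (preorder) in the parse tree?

[e [t [f c]] + [e [t [f c]] + [e [t [f c] . [t [f c]]]]]]

c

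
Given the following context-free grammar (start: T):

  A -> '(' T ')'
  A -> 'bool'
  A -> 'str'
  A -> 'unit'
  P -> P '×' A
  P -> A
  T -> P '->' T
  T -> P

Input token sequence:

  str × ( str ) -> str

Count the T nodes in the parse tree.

3

[T [P [P [A str]] × [A ( [T [P [A str]]] )]] -> [T [P [A str]]]]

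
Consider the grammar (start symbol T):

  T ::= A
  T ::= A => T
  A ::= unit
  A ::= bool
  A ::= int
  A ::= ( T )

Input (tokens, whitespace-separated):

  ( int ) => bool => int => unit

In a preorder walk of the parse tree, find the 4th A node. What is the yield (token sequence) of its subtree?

[T [A ( [T [A int]] )] => [T [A bool] => [T [A int] => [T [A unit]]]]]

int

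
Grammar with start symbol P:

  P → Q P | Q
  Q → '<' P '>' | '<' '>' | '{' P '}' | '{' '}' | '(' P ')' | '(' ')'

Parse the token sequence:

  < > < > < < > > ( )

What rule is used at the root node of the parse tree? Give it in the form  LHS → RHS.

[P [Q < >] [P [Q < >] [P [Q < [P [Q < >]] >] [P [Q ( )]]]]]

P → Q P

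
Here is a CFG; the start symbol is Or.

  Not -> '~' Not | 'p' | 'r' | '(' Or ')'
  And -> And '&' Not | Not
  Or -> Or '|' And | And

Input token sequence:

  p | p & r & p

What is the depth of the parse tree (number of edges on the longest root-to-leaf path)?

[Or [Or [And [Not p]]] | [And [And [And [Not p]] & [Not r]] & [Not p]]]

5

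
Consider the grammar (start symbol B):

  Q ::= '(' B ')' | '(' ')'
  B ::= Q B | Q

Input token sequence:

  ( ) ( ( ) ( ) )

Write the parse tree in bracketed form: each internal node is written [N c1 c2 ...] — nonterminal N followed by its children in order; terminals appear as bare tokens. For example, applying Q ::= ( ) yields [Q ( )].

B
Q B
( ) B
( ) Q
( ) ( B )
( ) ( Q B )
( ) ( ( ) B )
( ) ( ( ) Q )
( ) ( ( ) ( ) )

[B [Q ( )] [B [Q ( [B [Q ( )] [B [Q ( )]]] )]]]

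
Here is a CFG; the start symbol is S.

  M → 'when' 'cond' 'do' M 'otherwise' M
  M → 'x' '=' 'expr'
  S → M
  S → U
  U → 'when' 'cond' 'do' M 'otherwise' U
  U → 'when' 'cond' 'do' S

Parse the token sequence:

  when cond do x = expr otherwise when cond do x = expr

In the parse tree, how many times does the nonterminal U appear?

[S [U when cond do [M x = expr] otherwise [U when cond do [S [M x = expr]]]]]

2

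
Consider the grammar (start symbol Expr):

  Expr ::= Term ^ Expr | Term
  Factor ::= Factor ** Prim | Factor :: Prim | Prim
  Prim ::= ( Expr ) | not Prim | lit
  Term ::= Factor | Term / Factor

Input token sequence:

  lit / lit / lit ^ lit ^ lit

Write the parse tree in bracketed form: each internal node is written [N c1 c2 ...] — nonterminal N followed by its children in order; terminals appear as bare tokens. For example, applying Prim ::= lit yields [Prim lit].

Expr
Term ^ Expr
Term / Factor ^ Expr
Term / Factor / Factor ^ Expr
Factor / Factor / Factor ^ Expr
Prim / Factor / Factor ^ Expr
lit / Factor / Factor ^ Expr
lit / Prim / Factor ^ Expr
lit / lit / Factor ^ Expr
lit / lit / Prim ^ Expr
lit / lit / lit ^ Expr
lit / lit / lit ^ Term ^ Expr
lit / lit / lit ^ Factor ^ Expr
lit / lit / lit ^ Prim ^ Expr
lit / lit / lit ^ lit ^ Expr
lit / lit / lit ^ lit ^ Term
lit / lit / lit ^ lit ^ Factor
lit / lit / lit ^ lit ^ Prim
lit / lit / lit ^ lit ^ lit

[Expr [Term [Term [Term [Factor [Prim lit]]] / [Factor [Prim lit]]] / [Factor [Prim lit]]] ^ [Expr [Term [Factor [Prim lit]]] ^ [Expr [Term [Factor [Prim lit]]]]]]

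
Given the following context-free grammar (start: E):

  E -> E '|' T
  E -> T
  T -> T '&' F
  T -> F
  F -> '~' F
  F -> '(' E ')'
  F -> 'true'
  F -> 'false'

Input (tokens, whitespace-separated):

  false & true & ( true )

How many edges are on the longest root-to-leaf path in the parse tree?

6

[E [T [T [T [F false]] & [F true]] & [F ( [E [T [F true]]] )]]]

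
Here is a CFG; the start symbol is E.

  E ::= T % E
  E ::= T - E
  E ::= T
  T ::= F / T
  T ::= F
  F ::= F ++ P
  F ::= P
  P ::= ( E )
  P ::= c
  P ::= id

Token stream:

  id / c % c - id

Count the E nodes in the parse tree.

3

[E [T [F [P id]] / [T [F [P c]]]] % [E [T [F [P c]]] - [E [T [F [P id]]]]]]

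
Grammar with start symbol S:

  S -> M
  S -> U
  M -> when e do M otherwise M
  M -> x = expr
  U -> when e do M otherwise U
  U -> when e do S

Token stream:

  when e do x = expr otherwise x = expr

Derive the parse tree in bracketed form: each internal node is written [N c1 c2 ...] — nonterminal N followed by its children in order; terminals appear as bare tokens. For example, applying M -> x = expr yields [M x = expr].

[S [M when e do [M x = expr] otherwise [M x = expr]]]

S
M
when e do M otherwise M
when e do x = expr otherwise M
when e do x = expr otherwise x = expr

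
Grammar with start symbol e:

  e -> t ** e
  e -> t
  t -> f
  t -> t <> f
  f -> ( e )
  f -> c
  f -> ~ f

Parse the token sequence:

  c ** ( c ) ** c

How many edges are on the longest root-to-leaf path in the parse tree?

[e [t [f c]] ** [e [t [f ( [e [t [f c]]] )]] ** [e [t [f c]]]]]

7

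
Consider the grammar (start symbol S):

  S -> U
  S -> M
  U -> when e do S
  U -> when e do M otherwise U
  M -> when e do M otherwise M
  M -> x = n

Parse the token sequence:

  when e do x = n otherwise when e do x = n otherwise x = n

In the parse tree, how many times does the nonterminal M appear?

5

[S [M when e do [M x = n] otherwise [M when e do [M x = n] otherwise [M x = n]]]]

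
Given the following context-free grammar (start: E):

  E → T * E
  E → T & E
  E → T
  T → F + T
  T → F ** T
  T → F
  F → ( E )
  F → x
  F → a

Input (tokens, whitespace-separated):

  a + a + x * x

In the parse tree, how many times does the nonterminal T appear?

4

[E [T [F a] + [T [F a] + [T [F x]]]] * [E [T [F x]]]]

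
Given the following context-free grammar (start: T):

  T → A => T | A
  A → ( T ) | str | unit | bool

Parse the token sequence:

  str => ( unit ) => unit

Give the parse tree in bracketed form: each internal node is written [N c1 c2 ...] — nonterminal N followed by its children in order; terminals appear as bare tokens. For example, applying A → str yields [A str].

[T [A str] => [T [A ( [T [A unit]] )] => [T [A unit]]]]

T
A => T
str => T
str => A => T
str => ( T ) => T
str => ( A ) => T
str => ( unit ) => T
str => ( unit ) => A
str => ( unit ) => unit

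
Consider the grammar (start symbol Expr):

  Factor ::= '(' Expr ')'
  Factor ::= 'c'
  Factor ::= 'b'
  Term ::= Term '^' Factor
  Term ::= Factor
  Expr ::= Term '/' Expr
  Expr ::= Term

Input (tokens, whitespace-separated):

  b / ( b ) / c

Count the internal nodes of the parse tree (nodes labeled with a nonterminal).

[Expr [Term [Factor b]] / [Expr [Term [Factor ( [Expr [Term [Factor b]]] )]] / [Expr [Term [Factor c]]]]]

12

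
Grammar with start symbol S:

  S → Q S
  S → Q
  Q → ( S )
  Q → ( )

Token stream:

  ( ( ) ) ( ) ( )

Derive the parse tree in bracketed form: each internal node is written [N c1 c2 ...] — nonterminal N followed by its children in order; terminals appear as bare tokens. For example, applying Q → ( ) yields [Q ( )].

S
Q S
( S ) S
( Q ) S
( ( ) ) S
( ( ) ) Q S
( ( ) ) ( ) S
( ( ) ) ( ) Q
( ( ) ) ( ) ( )

[S [Q ( [S [Q ( )]] )] [S [Q ( )] [S [Q ( )]]]]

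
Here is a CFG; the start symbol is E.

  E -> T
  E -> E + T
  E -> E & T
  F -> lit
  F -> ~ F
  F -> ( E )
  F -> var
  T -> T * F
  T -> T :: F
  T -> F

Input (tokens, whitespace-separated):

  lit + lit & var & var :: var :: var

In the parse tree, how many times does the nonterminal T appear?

[E [E [E [E [T [F lit]]] + [T [F lit]]] & [T [F var]]] & [T [T [T [F var]] :: [F var]] :: [F var]]]

6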